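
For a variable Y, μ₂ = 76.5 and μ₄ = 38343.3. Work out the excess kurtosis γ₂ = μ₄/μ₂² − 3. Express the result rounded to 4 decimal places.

3.5519

μ₂² = 76.5² = 5852.25000
μ₄/μ₂² = 38343.3 / 5852.25000 = 6.55189
γ₂ = 6.55189 − 3 ≈ 3.5519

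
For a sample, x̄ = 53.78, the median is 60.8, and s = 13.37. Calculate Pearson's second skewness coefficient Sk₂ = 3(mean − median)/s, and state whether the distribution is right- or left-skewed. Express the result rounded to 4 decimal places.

Sk₂ = 3(53.78 − 60.8) / 13.37 = 3 × -7.0200 / 13.37
    = -21.0600 / 13.37 ≈ -1.5752
Sk₂ < 0 ⇒ mean < median ⇒ left-skewed (negative skew).

-1.5752, left-skewed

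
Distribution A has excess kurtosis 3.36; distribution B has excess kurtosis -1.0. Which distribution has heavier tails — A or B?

A

Higher excess kurtosis ⇒ heavier tails relative to the normal distribution.
3.36 vs -1.0: the larger is 3.36, so A has heavier tails. (A is leptokurtic — heavier-than-normal tails; the other is platykurtic.)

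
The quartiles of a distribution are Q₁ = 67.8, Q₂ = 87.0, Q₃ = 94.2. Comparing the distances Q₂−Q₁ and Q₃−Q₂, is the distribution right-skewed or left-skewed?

Q₂ − Q₁ = 19.2;  Q₃ − Q₂ = 7.2
Q₂ − Q₁ > Q₃ − Q₂ ⇒ the lower half is more spread out ⇒ left-skewed.

left-skewed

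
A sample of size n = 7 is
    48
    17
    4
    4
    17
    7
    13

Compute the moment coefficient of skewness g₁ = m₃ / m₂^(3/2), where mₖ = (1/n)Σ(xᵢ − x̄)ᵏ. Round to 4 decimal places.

1.4977

x̄ = (48 + 17 + 4 + 4 + 17 + 7 + 13) / 7 = 15.7143
deviations (xᵢ − x̄): 32.2857, 1.2857, -11.7143, -11.7143, 1.2857, -8.7143, -2.7143
Σ(xᵢ − x̄)² = 1403.4286 ⇒ m₂ = 1403.4286/7 = 200.48980
Σ(xᵢ − x̄)³ = 29761.1020 ⇒ m₃ = 29761.1020/7 = 4251.58601
m₂^(3/2) = 200.48980^(1.5) = 2838.82362
g₁ = m₃ / m₂^(3/2) = 4251.58601 / 2838.82362 ≈ 1.4977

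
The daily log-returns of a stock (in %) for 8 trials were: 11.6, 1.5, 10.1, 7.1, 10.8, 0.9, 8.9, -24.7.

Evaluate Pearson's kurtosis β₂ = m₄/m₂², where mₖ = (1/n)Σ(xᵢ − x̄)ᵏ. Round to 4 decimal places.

x̄ = 3.2750
Σ(xᵢ − x̄)² = 1010.1750 ⇒ m₂ = 126.27188
Σ(xᵢ − x̄)⁴ = 623900.1514 ⇒ m₄ = 77987.51892
m₂² = 15944.58642
β₂ = m₄/m₂² = 77987.51892 / 15944.58642 ≈ 4.8912

4.8912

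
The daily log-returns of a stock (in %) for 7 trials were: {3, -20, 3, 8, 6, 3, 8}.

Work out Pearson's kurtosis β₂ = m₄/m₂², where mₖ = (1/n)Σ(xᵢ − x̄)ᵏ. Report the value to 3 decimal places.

4.686

x̄ = 1.5714
Σ(xᵢ − x̄)² = 573.7143 ⇒ m₂ = 81.95918
Σ(xᵢ − x̄)⁴ = 220341.6793 ⇒ m₄ = 31477.38276
m₂² = 6717.30779
β₂ = m₄/m₂² = 31477.38276 / 6717.30779 ≈ 4.686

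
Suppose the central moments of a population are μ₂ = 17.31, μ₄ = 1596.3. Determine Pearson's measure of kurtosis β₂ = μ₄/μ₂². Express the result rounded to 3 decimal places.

5.327

μ₂² = 17.31² = 299.63610
μ₄/μ₂² = 1596.3 / 299.63610 = 5.32746
β₂ ≈ 5.327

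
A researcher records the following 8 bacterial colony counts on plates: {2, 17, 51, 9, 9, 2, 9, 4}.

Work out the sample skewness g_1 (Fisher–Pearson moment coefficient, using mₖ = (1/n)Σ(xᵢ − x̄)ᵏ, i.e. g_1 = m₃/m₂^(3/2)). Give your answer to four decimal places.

x̄ = (2 + 17 + 51 + 9 + 9 + 2 + 9 + 4) / 8 = 12.8750
deviations (xᵢ − x̄): -10.8750, 4.1250, 38.1250, -3.8750, -3.8750, -10.8750, -3.8750, -8.8750
Σ(xᵢ − x̄)² = 1830.8750 ⇒ m₂ = 1830.8750/8 = 228.85938
Σ(xᵢ − x̄)³ = 52039.5938 ⇒ m₃ = 52039.5938/8 = 6504.94922
m₂^(3/2) = 228.85938^(1.5) = 3462.20725
g_1 = m₃ / m₂^(3/2) = 6504.94922 / 3462.20725 ≈ 1.8788

1.8788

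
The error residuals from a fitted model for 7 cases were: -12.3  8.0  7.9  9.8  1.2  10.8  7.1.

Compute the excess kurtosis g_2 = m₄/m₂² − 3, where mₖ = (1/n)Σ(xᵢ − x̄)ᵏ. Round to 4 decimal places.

x̄ = 4.6429
Σ(xᵢ − x̄)² = 391.3371 ⇒ m₂ = 55.90531
Σ(xᵢ − x̄)⁴ = 84964.7552 ⇒ m₄ = 12137.82217
m₂² = 3125.40325
g_2 = m₄/m₂² − 3 = 3.88360 − 3 ≈ 0.8836

0.8836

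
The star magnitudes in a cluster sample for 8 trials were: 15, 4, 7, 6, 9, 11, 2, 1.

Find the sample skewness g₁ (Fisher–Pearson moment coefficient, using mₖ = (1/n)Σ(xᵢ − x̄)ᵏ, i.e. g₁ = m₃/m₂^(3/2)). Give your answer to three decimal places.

0.401

x̄ = (15 + 4 + 7 + 6 + 9 + 11 + 2 + 1) / 8 = 6.8750
deviations (xᵢ − x̄): 8.1250, -2.8750, 0.1250, -0.8750, 2.1250, 4.1250, -4.8750, -5.8750
Σ(xᵢ − x̄)² = 154.8750 ⇒ m₂ = 154.8750/8 = 19.35938
Σ(xᵢ − x̄)³ = 273.0938 ⇒ m₃ = 273.0938/8 = 34.13672
m₂^(3/2) = 19.35938^(1.5) = 85.17988
g₁ = m₃ / m₂^(3/2) = 34.13672 / 85.17988 ≈ 0.401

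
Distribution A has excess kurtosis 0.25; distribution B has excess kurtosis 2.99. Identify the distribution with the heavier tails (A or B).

Higher excess kurtosis ⇒ heavier tails relative to the normal distribution.
0.25 vs 2.99: the larger is 2.99, so B has heavier tails.

B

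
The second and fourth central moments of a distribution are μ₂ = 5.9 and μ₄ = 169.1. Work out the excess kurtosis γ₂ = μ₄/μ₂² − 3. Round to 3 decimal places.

μ₂² = 5.9² = 34.81000
μ₄/μ₂² = 169.1 / 34.81000 = 4.85780
γ₂ = 4.85780 − 3 ≈ 1.858

1.858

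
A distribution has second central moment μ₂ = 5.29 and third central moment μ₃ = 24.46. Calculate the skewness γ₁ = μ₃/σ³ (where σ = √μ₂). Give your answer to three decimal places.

σ = √μ₂ = √5.29 = 2.30000
σ³ = μ₂^(3/2) = 12.16700
γ₁ = μ₃/σ³ = 24.46 / 12.16700 ≈ 2.010

2.010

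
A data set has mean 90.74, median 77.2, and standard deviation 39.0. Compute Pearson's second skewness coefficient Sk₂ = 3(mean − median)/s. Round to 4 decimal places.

1.0415

Sk₂ = 3(90.74 − 77.2) / 39.0 = 3 × 13.5400 / 39.0
    = 40.6200 / 39.0 ≈ 1.0415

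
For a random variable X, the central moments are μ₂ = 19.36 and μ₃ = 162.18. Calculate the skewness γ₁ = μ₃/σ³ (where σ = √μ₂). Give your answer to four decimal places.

1.9039

σ = √μ₂ = √19.36 = 4.40000
σ³ = μ₂^(3/2) = 85.18400
γ₁ = μ₃/σ³ = 162.18 / 85.18400 ≈ 1.9039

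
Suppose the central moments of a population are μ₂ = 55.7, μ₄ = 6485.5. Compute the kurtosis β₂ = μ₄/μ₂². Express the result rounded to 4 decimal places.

μ₂² = 55.7² = 3102.49000
μ₄/μ₂² = 6485.5 / 3102.49000 = 2.09042
β₂ ≈ 2.0904

2.0904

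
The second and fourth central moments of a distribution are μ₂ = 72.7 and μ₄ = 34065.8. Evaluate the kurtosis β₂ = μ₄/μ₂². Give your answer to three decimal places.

6.445

μ₂² = 72.7² = 5285.29000
μ₄/μ₂² = 34065.8 / 5285.29000 = 6.44540
β₂ ≈ 6.445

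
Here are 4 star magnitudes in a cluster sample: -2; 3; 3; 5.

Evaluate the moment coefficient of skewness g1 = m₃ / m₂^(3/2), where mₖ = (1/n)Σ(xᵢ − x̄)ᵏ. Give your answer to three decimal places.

x̄ = (-2 + 3 + 3 + 5) / 4 = 2.2500
deviations (xᵢ − x̄): -4.2500, 0.7500, 0.7500, 2.7500
Σ(xᵢ − x̄)² = 26.7500 ⇒ m₂ = 26.7500/4 = 6.68750
Σ(xᵢ − x̄)³ = -55.1250 ⇒ m₃ = -55.1250/4 = -13.78125
m₂^(3/2) = 6.68750^(1.5) = 17.29401
g1 = m₃ / m₂^(3/2) = -13.78125 / 17.29401 ≈ -0.797

-0.797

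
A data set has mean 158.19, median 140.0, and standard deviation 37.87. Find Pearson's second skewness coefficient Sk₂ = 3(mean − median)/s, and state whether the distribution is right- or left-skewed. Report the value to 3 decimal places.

Sk₂ = 3(158.19 − 140.0) / 37.87 = 3 × 18.1900 / 37.87
    = 54.5700 / 37.87 ≈ 1.441
Sk₂ > 0 ⇒ mean > median ⇒ right-skewed (positive skew).

1.441, right-skewed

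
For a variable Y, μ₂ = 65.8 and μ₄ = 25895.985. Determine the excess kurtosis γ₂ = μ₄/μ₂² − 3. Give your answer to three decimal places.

2.981

μ₂² = 65.8² = 4329.64000
μ₄/μ₂² = 25895.985 / 4329.64000 = 5.98109
γ₂ = 5.98109 − 3 ≈ 2.981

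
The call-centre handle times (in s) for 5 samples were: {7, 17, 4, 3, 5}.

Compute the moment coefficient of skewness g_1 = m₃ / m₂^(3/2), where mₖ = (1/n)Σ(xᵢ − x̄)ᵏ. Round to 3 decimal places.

1.260

x̄ = (7 + 17 + 4 + 3 + 5) / 5 = 7.2000
deviations (xᵢ − x̄): -0.2000, 9.8000, -3.2000, -4.2000, -2.2000
Σ(xᵢ − x̄)² = 128.8000 ⇒ m₂ = 128.8000/5 = 25.76000
Σ(xᵢ − x̄)³ = 823.6800 ⇒ m₃ = 823.6800/5 = 164.73600
m₂^(3/2) = 25.76000^(1.5) = 130.74310
g_1 = m₃ / m₂^(3/2) = 164.73600 / 130.74310 ≈ 1.260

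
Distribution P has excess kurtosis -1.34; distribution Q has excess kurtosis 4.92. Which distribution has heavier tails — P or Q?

Higher excess kurtosis ⇒ heavier tails relative to the normal distribution.
-1.34 vs 4.92: the larger is 4.92, so Q has heavier tails. (Q is leptokurtic — heavier-than-normal tails; the other is platykurtic.)

Q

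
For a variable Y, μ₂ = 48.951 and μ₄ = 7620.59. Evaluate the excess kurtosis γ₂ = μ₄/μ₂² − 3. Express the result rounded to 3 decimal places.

μ₂² = 48.951² = 2396.20040
μ₄/μ₂² = 7620.59 / 2396.20040 = 3.18028
γ₂ = 3.18028 − 3 ≈ 0.180

0.180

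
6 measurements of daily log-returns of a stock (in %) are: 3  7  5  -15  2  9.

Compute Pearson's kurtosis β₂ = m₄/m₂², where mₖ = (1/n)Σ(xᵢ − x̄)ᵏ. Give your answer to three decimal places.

x̄ = 1.8333
Σ(xᵢ − x̄)² = 372.8333 ⇒ m₂ = 62.13889
Σ(xᵢ − x̄)⁴ = 83746.4861 ⇒ m₄ = 13957.74769
m₂² = 3861.24151
β₂ = m₄/m₂² = 13957.74769 / 3861.24151 ≈ 3.615

3.615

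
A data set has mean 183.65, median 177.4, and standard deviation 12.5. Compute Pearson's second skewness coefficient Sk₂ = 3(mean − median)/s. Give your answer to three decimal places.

Sk₂ = 3(183.65 − 177.4) / 12.5 = 3 × 6.2500 / 12.5
    = 18.7500 / 12.5 ≈ 1.500

1.500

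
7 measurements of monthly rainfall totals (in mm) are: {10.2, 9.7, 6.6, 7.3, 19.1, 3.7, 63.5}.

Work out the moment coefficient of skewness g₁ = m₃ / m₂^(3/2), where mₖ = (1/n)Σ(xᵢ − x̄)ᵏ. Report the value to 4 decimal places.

x̄ = (10.2 + 9.7 + 6.6 + 7.3 + 19.1 + 3.7 + 63.5) / 7 = 17.1571
deviations (xᵢ − x̄): -6.9571, -7.4571, -10.5571, -9.8571, 1.9429, -13.4571, 46.3429
Σ(xᵢ − x̄)² = 2645.1571 ⇒ m₂ = 2645.1571/7 = 377.87959
Σ(xᵢ − x̄)³ = 94213.2332 ⇒ m₃ = 94213.2332/7 = 13459.03331
m₂^(3/2) = 377.87959^(1.5) = 7345.64873
g₁ = m₃ / m₂^(3/2) = 13459.03331 / 7345.64873 ≈ 1.8322

1.8322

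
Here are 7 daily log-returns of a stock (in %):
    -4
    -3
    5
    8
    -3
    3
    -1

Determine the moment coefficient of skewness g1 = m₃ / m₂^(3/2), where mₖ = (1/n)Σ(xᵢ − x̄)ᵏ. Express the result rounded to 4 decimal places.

0.4763

x̄ = (-4 - 3 + 5 + 8 - 3 + 3 - 1) / 7 = 0.7143
deviations (xᵢ − x̄): -4.7143, -3.7143, 4.2857, 7.2857, -3.7143, 2.2857, -1.7143
Σ(xᵢ − x̄)² = 129.4286 ⇒ m₂ = 129.4286/7 = 18.48980
Σ(xᵢ − x̄)³ = 265.1020 ⇒ m₃ = 265.1020/7 = 37.87172
m₂^(3/2) = 18.48980^(1.5) = 79.50568
g1 = m₃ / m₂^(3/2) = 37.87172 / 79.50568 ≈ 0.4763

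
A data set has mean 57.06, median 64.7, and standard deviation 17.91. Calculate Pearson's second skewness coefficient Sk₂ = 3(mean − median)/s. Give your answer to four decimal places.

Sk₂ = 3(57.06 − 64.7) / 17.91 = 3 × -7.6400 / 17.91
    = -22.9200 / 17.91 ≈ -1.2797

-1.2797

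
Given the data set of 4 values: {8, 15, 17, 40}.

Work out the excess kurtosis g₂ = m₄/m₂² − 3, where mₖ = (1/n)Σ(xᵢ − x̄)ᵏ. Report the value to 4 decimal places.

x̄ = 20.0000
Σ(xᵢ − x̄)² = 578.0000 ⇒ m₂ = 144.50000
Σ(xᵢ − x̄)⁴ = 181442.0000 ⇒ m₄ = 45360.50000
m₂² = 20880.25000
g₂ = m₄/m₂² − 3 = 2.17241 − 3 ≈ -0.8276

-0.8276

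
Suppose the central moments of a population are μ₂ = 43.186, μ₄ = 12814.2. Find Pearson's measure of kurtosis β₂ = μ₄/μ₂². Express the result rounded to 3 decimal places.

μ₂² = 43.186² = 1865.03060
μ₄/μ₂² = 12814.2 / 1865.03060 = 6.87077
β₂ ≈ 6.871

6.871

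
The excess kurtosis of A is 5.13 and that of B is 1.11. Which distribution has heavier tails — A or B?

A

Higher excess kurtosis ⇒ heavier tails relative to the normal distribution.
5.13 vs 1.11: the larger is 5.13, so A has heavier tails.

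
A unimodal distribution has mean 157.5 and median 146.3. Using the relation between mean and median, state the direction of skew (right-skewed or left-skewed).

mean − median = 157.5 − 146.3 = 11.2
mean > median ⇒ the longer tail is on the right ⇒ right-skewed (positively skewed).

right-skewed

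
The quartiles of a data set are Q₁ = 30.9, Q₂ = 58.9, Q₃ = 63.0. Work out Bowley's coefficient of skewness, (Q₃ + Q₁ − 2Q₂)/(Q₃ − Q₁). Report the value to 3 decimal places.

-0.745

numerator: Q₃ + Q₁ − 2Q₂ = 63.0 + 30.9 − 2×58.9 = -23.9000
denominator: Q₃ − Q₁ = 63.0 − 30.9 = 32.1000
Bowley skewness = -23.9000 / 32.1000 ≈ -0.745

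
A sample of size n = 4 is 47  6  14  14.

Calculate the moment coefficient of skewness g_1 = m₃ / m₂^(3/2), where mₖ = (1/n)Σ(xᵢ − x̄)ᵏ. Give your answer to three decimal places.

1.002

x̄ = (47 + 6 + 14 + 14) / 4 = 20.2500
deviations (xᵢ − x̄): 26.7500, -14.2500, -6.2500, -6.2500
Σ(xᵢ − x̄)² = 996.7500 ⇒ m₂ = 996.7500/4 = 249.18750
Σ(xᵢ − x̄)³ = 15759.3750 ⇒ m₃ = 15759.3750/4 = 3939.84375
m₂^(3/2) = 249.18750^(1.5) = 3933.59261
g_1 = m₃ / m₂^(3/2) = 3939.84375 / 3933.59261 ≈ 1.002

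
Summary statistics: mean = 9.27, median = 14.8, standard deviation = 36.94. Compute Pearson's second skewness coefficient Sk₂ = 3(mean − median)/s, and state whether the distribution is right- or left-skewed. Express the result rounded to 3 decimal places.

Sk₂ = 3(9.27 − 14.8) / 36.94 = 3 × -5.5300 / 36.94
    = -16.5900 / 36.94 ≈ -0.449
Sk₂ < 0 ⇒ mean < median ⇒ left-skewed (negative skew).

-0.449, left-skewed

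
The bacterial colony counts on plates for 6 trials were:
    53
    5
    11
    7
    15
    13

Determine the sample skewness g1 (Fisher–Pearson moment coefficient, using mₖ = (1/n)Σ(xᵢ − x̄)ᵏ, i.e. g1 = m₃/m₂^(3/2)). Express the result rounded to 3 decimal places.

x̄ = (53 + 5 + 11 + 7 + 15 + 13) / 6 = 17.3333
deviations (xᵢ − x̄): 35.6667, -12.3333, -6.3333, -10.3333, -2.3333, -4.3333
Σ(xᵢ − x̄)² = 1595.3333 ⇒ m₂ = 1595.3333/6 = 265.88889
Σ(xᵢ − x̄)³ = 42044.4444 ⇒ m₃ = 42044.4444/6 = 7007.40741
m₂^(3/2) = 265.88889^(1.5) = 4335.61074
g1 = m₃ / m₂^(3/2) = 7007.40741 / 4335.61074 ≈ 1.616

1.616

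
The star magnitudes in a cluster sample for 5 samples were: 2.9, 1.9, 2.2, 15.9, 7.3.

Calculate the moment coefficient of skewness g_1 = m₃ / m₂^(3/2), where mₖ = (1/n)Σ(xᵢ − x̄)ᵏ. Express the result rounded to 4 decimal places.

1.0763

x̄ = (2.9 + 1.9 + 2.2 + 15.9 + 7.3) / 5 = 6.0400
deviations (xᵢ − x̄): -3.1400, -4.1400, -3.8400, 9.8600, 1.2600
Σ(xᵢ − x̄)² = 140.5520 ⇒ m₂ = 140.5520/5 = 28.11040
Σ(xᵢ − x̄)³ = 802.0454 ⇒ m₃ = 802.0454/5 = 160.40909
m₂^(3/2) = 28.11040^(1.5) = 149.03921
g_1 = m₃ / m₂^(3/2) = 160.40909 / 149.03921 ≈ 1.0763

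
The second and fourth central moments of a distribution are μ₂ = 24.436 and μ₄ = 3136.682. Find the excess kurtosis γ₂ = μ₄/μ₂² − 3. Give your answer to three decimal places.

μ₂² = 24.436² = 597.11810
μ₄/μ₂² = 3136.682 / 597.11810 = 5.25303
γ₂ = 5.25303 − 3 ≈ 2.253

2.253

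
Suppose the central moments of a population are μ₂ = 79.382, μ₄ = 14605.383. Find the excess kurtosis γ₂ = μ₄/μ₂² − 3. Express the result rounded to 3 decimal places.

-0.682

μ₂² = 79.382² = 6301.50192
μ₄/μ₂² = 14605.383 / 6301.50192 = 2.31776
γ₂ = 2.31776 − 3 ≈ -0.682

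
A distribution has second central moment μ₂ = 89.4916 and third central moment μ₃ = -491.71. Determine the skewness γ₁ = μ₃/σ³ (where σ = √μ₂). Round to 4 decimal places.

-0.5808

σ = √μ₂ = √89.4916 = 9.46000
σ³ = μ₂^(3/2) = 846.59054
γ₁ = μ₃/σ³ = -491.71 / 846.59054 ≈ -0.5808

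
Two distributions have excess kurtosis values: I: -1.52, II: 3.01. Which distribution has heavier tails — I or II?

Higher excess kurtosis ⇒ heavier tails relative to the normal distribution.
-1.52 vs 3.01: the larger is 3.01, so II has heavier tails. (II is leptokurtic — heavier-than-normal tails; the other is platykurtic.)

II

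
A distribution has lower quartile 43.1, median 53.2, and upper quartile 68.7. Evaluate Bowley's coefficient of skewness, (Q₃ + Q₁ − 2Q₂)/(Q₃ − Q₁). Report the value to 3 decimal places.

numerator: Q₃ + Q₁ − 2Q₂ = 68.7 + 43.1 − 2×53.2 = 5.4000
denominator: Q₃ − Q₁ = 68.7 − 43.1 = 25.6000
Bowley skewness = 5.4000 / 25.6000 ≈ 0.211

0.211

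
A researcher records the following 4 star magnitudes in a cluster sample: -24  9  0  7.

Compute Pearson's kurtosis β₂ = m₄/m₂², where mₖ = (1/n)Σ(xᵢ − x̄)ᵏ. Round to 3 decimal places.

x̄ = -2.0000
Σ(xᵢ − x̄)² = 690.0000 ⇒ m₂ = 172.50000
Σ(xᵢ − x̄)⁴ = 255474.0000 ⇒ m₄ = 63868.50000
m₂² = 29756.25000
β₂ = m₄/m₂² = 63868.50000 / 29756.25000 ≈ 2.146

2.146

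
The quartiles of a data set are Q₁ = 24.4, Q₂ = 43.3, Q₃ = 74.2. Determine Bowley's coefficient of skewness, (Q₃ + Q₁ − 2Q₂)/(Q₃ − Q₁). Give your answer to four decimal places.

numerator: Q₃ + Q₁ − 2Q₂ = 74.2 + 24.4 − 2×43.3 = 12.0000
denominator: Q₃ − Q₁ = 74.2 − 24.4 = 49.8000
Bowley skewness = 12.0000 / 49.8000 ≈ 0.2410

0.2410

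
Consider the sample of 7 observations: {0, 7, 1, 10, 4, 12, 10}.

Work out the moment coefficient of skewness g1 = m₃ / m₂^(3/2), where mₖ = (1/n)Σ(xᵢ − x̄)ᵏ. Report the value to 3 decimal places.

-0.203

x̄ = (0 + 7 + 1 + 10 + 4 + 12 + 10) / 7 = 6.2857
deviations (xᵢ − x̄): -6.2857, 0.7143, -5.2857, 3.7143, -2.2857, 5.7143, 3.7143
Σ(xᵢ − x̄)² = 133.4286 ⇒ m₂ = 133.4286/7 = 19.06122
Σ(xᵢ − x̄)³ = -118.5306 ⇒ m₃ = -118.5306/7 = -16.93294
m₂^(3/2) = 19.06122^(1.5) = 83.21971
g1 = m₃ / m₂^(3/2) = -16.93294 / 83.21971 ≈ -0.203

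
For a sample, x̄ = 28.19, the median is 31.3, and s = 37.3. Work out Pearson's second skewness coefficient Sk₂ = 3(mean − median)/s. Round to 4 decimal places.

-0.2501

Sk₂ = 3(28.19 − 31.3) / 37.3 = 3 × -3.1100 / 37.3
    = -9.3300 / 37.3 ≈ -0.2501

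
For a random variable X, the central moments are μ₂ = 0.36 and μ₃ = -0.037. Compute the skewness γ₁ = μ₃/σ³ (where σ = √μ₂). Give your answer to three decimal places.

-0.171

σ = √μ₂ = √0.36 = 0.60000
σ³ = μ₂^(3/2) = 0.21600
γ₁ = μ₃/σ³ = -0.037 / 0.21600 ≈ -0.171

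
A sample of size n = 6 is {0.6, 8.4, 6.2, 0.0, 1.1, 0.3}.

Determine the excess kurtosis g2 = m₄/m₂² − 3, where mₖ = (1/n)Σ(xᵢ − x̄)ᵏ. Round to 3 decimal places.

-1.180

x̄ = 2.7667
Σ(xᵢ − x̄)² = 64.7333 ⇒ m₂ = 10.78889
Σ(xᵢ − x̄)⁴ = 1271.3915 ⇒ m₄ = 211.89859
m₂² = 116.40012
g2 = m₄/m₂² − 3 = 1.82043 − 3 ≈ -1.180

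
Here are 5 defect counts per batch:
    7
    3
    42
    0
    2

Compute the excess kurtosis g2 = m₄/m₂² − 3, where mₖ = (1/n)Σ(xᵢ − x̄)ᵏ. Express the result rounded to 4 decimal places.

x̄ = 10.8000
Σ(xᵢ − x̄)² = 1242.8000 ⇒ m₂ = 248.56000
Σ(xᵢ − x̄)⁴ = 971097.2960 ⇒ m₄ = 194219.45920
m₂² = 61782.07360
g2 = m₄/m₂² − 3 = 3.14362 − 3 ≈ 0.1436

0.1436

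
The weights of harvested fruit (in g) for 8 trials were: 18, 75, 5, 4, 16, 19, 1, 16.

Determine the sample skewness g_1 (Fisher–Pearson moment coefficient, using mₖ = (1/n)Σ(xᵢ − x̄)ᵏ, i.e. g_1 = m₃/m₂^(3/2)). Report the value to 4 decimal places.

x̄ = (18 + 75 + 5 + 4 + 16 + 19 + 1 + 16) / 8 = 19.2500
deviations (xᵢ − x̄): -1.2500, 55.7500, -14.2500, -15.2500, -3.2500, -0.2500, -18.2500, -3.2500
Σ(xᵢ − x̄)² = 3899.5000 ⇒ m₂ = 3899.5000/8 = 487.43750
Σ(xᵢ − x̄)³ = 160685.2500 ⇒ m₃ = 160685.2500/8 = 20085.65625
m₂^(3/2) = 487.43750^(1.5) = 10761.63868
g_1 = m₃ / m₂^(3/2) = 20085.65625 / 10761.63868 ≈ 1.8664

1.8664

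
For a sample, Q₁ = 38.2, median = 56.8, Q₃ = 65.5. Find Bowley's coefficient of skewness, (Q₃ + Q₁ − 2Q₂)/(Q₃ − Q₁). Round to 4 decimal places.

-0.3626

numerator: Q₃ + Q₁ − 2Q₂ = 65.5 + 38.2 − 2×56.8 = -9.9000
denominator: Q₃ − Q₁ = 65.5 − 38.2 = 27.3000
Bowley skewness = -9.9000 / 27.3000 ≈ -0.3626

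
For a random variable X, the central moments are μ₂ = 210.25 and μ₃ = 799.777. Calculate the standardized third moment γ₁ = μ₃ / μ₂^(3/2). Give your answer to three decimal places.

0.262

σ = √μ₂ = √210.25 = 14.50000
σ³ = μ₂^(3/2) = 3048.62500
γ₁ = μ₃/σ³ = 799.777 / 3048.62500 ≈ 0.262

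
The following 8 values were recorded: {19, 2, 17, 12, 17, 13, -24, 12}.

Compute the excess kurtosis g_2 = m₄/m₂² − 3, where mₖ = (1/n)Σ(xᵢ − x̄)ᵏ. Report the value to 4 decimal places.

x̄ = 8.5000
Σ(xᵢ − x̄)² = 1398.0000 ⇒ m₂ = 174.75000
Σ(xᵢ − x̄)⁴ = 1140754.5000 ⇒ m₄ = 142594.31250
m₂² = 30537.56250
g_2 = m₄/m₂² − 3 = 4.66947 − 3 ≈ 1.6695

1.6695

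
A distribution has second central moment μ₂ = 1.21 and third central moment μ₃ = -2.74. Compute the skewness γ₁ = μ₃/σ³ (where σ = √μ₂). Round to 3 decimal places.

σ = √μ₂ = √1.21 = 1.10000
σ³ = μ₂^(3/2) = 1.33100
γ₁ = μ₃/σ³ = -2.74 / 1.33100 ≈ -2.059

-2.059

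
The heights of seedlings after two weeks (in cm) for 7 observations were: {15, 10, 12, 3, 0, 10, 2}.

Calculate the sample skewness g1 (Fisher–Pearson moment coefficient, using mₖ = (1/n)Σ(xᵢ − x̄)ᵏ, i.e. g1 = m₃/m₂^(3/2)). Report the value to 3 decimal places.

-0.090

x̄ = (15 + 10 + 12 + 3 + 0 + 10 + 2) / 7 = 7.4286
deviations (xᵢ − x̄): 7.5714, 2.5714, 4.5714, -4.4286, -7.4286, 2.5714, -5.4286
Σ(xᵢ − x̄)² = 195.7143 ⇒ m₂ = 195.7143/7 = 27.95918
Σ(xᵢ − x̄)³ = -93.1837 ⇒ m₃ = -93.1837/7 = -13.31195
m₂^(3/2) = 27.95918^(1.5) = 147.83822
g1 = m₃ / m₂^(3/2) = -13.31195 / 147.83822 ≈ -0.090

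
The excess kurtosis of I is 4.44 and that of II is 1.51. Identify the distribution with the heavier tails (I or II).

I

Higher excess kurtosis ⇒ heavier tails relative to the normal distribution.
4.44 vs 1.51: the larger is 4.44, so I has heavier tails.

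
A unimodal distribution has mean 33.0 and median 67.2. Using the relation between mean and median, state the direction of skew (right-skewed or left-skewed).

mean − median = 33.0 − 67.2 = -34.2
mean < median ⇒ the longer tail is on the left ⇒ left-skewed (negatively skewed).

left-skewed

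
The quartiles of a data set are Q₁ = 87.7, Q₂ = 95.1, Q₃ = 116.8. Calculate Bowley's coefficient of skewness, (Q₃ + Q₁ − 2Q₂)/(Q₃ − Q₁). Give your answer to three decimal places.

numerator: Q₃ + Q₁ − 2Q₂ = 116.8 + 87.7 − 2×95.1 = 14.3000
denominator: Q₃ − Q₁ = 116.8 − 87.7 = 29.1000
Bowley skewness = 14.3000 / 29.1000 ≈ 0.491

0.491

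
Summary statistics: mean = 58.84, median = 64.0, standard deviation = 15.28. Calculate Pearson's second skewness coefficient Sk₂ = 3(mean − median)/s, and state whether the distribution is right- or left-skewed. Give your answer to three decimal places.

Sk₂ = 3(58.84 − 64.0) / 15.28 = 3 × -5.1600 / 15.28
    = -15.4800 / 15.28 ≈ -1.013
Sk₂ < 0 ⇒ mean < median ⇒ left-skewed (negative skew).

-1.013, left-skewed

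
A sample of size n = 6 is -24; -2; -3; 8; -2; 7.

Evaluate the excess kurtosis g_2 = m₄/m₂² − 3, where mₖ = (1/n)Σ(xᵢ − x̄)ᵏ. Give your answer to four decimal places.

x̄ = -2.6667
Σ(xᵢ − x̄)² = 663.3333 ⇒ m₂ = 110.55556
Σ(xᵢ − x̄)⁴ = 228803.7778 ⇒ m₄ = 38133.96296
m₂² = 12222.53086
g_2 = m₄/m₂² − 3 = 3.11997 − 3 ≈ 0.1200

0.1200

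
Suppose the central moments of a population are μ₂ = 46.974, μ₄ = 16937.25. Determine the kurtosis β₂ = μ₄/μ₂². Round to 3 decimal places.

μ₂² = 46.974² = 2206.55668
μ₄/μ₂² = 16937.25 / 2206.55668 = 7.67587
β₂ ≈ 7.676

7.676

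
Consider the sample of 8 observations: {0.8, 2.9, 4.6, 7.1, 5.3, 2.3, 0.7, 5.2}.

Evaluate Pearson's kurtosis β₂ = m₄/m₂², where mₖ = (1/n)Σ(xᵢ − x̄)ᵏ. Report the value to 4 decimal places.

x̄ = 3.6125
Σ(xᵢ − x̄)² = 37.1287 ⇒ m₂ = 4.64109
Σ(xᵢ − x̄)⁴ = 301.0928 ⇒ m₄ = 37.63659
m₂² = 21.53975
β₂ = m₄/m₂² = 37.63659 / 21.53975 ≈ 1.7473

1.7473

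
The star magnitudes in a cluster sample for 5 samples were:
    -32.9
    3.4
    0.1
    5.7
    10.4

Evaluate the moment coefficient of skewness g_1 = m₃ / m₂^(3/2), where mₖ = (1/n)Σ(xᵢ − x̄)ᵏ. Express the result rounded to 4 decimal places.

x̄ = (-32.9 + 3.4 + 0.1 + 5.7 + 10.4) / 5 = -2.6600
deviations (xᵢ − x̄): -30.2400, 6.0600, 2.7600, 8.3600, 13.0600
Σ(xᵢ − x̄)² = 1199.2520 ⇒ m₂ = 1199.2520/5 = 239.85040
Σ(xᵢ − x̄)³ = -24597.7906 ⇒ m₃ = -24597.7906/5 = -4919.55811
m₂^(3/2) = 239.85040^(1.5) = 3714.58816
g_1 = m₃ / m₂^(3/2) = -4919.55811 / 3714.58816 ≈ -1.3244

-1.3244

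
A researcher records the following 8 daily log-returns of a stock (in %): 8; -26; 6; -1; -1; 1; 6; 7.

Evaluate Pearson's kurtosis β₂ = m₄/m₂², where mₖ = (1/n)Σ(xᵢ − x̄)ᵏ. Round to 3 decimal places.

4.995

x̄ = 0.0000
Σ(xᵢ − x̄)² = 864.0000 ⇒ m₂ = 108.00000
Σ(xᵢ − x̄)⁴ = 466068.0000 ⇒ m₄ = 58258.50000
m₂² = 11664.00000
β₂ = m₄/m₂² = 58258.50000 / 11664.00000 ≈ 4.995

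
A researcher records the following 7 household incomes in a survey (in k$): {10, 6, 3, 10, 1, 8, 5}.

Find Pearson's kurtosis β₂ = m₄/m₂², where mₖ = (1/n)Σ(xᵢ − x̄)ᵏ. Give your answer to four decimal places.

1.7475

x̄ = 6.1429
Σ(xᵢ − x̄)² = 70.8571 ⇒ m₂ = 10.12245
Σ(xᵢ − x̄)⁴ = 1253.3994 ⇒ m₄ = 179.05706
m₂² = 102.46397
β₂ = m₄/m₂² = 179.05706 / 102.46397 ≈ 1.7475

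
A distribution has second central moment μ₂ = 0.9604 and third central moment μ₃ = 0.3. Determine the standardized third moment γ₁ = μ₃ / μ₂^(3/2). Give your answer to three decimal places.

σ = √μ₂ = √0.9604 = 0.98000
σ³ = μ₂^(3/2) = 0.94119
γ₁ = μ₃/σ³ = 0.3 / 0.94119 ≈ 0.319

0.319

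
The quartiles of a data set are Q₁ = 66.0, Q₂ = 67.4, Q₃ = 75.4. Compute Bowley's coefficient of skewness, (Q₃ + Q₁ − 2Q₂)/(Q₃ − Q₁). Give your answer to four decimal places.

numerator: Q₃ + Q₁ − 2Q₂ = 75.4 + 66.0 − 2×67.4 = 6.6000
denominator: Q₃ − Q₁ = 75.4 − 66.0 = 9.4000
Bowley skewness = 6.6000 / 9.4000 ≈ 0.7021

0.7021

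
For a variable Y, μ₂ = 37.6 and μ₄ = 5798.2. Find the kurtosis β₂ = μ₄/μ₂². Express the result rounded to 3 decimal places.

4.101

μ₂² = 37.6² = 1413.76000
μ₄/μ₂² = 5798.2 / 1413.76000 = 4.10126
β₂ ≈ 4.101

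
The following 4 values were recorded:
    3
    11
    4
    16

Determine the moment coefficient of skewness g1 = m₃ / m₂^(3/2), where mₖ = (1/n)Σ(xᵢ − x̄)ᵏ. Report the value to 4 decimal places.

x̄ = (3 + 11 + 4 + 16) / 4 = 8.5000
deviations (xᵢ − x̄): -5.5000, 2.5000, -4.5000, 7.5000
Σ(xᵢ − x̄)² = 113.0000 ⇒ m₂ = 113.0000/4 = 28.25000
Σ(xᵢ − x̄)³ = 180.0000 ⇒ m₃ = 180.0000/4 = 45.00000
m₂^(3/2) = 28.25000^(1.5) = 150.15081
g1 = m₃ / m₂^(3/2) = 45.00000 / 150.15081 ≈ 0.2997

0.2997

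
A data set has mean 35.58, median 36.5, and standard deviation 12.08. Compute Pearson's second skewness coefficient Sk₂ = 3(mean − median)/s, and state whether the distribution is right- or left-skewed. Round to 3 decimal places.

Sk₂ = 3(35.58 − 36.5) / 12.08 = 3 × -0.9200 / 12.08
    = -2.7600 / 12.08 ≈ -0.228
Sk₂ < 0 ⇒ mean < median ⇒ left-skewed (negative skew).

-0.228, left-skewed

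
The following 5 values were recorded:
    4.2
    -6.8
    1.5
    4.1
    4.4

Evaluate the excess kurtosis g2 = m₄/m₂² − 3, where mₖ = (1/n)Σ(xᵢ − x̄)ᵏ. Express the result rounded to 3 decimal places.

x̄ = 1.4800
Σ(xᵢ − x̄)² = 91.3480 ⇒ m₂ = 18.26960
Σ(xᵢ − x̄)⁴ = 4874.8100 ⇒ m₄ = 974.96200
m₂² = 333.77828
g2 = m₄/m₂² − 3 = 2.92099 − 3 ≈ -0.079

-0.079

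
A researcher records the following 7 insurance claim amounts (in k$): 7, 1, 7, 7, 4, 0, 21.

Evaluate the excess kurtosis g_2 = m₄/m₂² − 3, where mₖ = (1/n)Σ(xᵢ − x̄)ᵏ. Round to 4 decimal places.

0.7438

x̄ = 6.7143
Σ(xᵢ − x̄)² = 289.4286 ⇒ m₂ = 41.34694
Σ(xᵢ − x̄)⁴ = 44802.1866 ⇒ m₄ = 6400.31237
m₂² = 1709.56935
g_2 = m₄/m₂² − 3 = 3.74382 − 3 ≈ 0.7438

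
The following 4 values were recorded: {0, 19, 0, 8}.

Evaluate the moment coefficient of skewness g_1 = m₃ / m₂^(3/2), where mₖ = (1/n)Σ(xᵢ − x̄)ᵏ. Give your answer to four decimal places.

0.6478

x̄ = (0 + 19 + 0 + 8) / 4 = 6.7500
deviations (xᵢ − x̄): -6.7500, 12.2500, -6.7500, 1.2500
Σ(xᵢ − x̄)² = 242.7500 ⇒ m₂ = 242.7500/4 = 60.68750
Σ(xᵢ − x̄)³ = 1225.1250 ⇒ m₃ = 1225.1250/4 = 306.28125
m₂^(3/2) = 60.68750^(1.5) = 472.76887
g_1 = m₃ / m₂^(3/2) = 306.28125 / 472.76887 ≈ 0.6478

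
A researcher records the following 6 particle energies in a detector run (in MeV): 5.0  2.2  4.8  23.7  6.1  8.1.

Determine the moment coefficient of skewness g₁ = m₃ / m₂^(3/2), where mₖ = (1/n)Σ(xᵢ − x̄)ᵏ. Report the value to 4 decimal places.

1.5469

x̄ = (5.0 + 2.2 + 4.8 + 23.7 + 6.1 + 8.1) / 6 = 8.3167
deviations (xᵢ − x̄): -3.3167, -6.1167, -3.5167, 15.3833, -2.2167, -0.2167
Σ(xᵢ − x̄)² = 302.3883 ⇒ m₂ = 302.3883/6 = 50.39806
Σ(xᵢ − x̄)³ = 3320.6956 ⇒ m₃ = 3320.6956/6 = 553.44926
m₂^(3/2) = 50.39806^(1.5) = 357.78380
g₁ = m₃ / m₂^(3/2) = 553.44926 / 357.78380 ≈ 1.5469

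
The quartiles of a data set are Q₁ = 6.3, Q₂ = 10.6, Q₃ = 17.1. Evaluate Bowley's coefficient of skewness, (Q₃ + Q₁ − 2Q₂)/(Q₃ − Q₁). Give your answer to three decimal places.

numerator: Q₃ + Q₁ − 2Q₂ = 17.1 + 6.3 − 2×10.6 = 2.2000
denominator: Q₃ − Q₁ = 17.1 − 6.3 = 10.8000
Bowley skewness = 2.2000 / 10.8000 ≈ 0.204

0.204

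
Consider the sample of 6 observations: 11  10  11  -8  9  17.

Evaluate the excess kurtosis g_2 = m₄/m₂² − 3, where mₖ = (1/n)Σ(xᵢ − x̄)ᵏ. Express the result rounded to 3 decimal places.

0.574

x̄ = 8.3333
Σ(xᵢ − x̄)² = 359.3333 ⇒ m₂ = 59.88889
Σ(xᵢ − x̄)⁴ = 76921.1111 ⇒ m₄ = 12820.18519
m₂² = 3586.67901
g_2 = m₄/m₂² − 3 = 3.57439 − 3 ≈ 0.574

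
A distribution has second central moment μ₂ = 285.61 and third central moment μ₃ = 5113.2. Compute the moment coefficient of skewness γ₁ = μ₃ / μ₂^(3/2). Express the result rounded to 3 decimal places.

σ = √μ₂ = √285.61 = 16.90000
σ³ = μ₂^(3/2) = 4826.80900
γ₁ = μ₃/σ³ = 5113.2 / 4826.80900 ≈ 1.059

1.059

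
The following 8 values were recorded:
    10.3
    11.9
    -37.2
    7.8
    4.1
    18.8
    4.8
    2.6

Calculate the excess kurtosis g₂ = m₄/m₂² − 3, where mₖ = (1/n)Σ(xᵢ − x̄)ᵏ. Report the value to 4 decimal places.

2.1795

x̄ = 2.8875
Σ(xᵢ − x̄)² = 2025.7288 ⇒ m₂ = 253.21609
Σ(xᵢ − x̄)⁴ = 2656802.1524 ⇒ m₄ = 332100.26905
m₂² = 64118.39013
g₂ = m₄/m₂² − 3 = 5.17949 − 3 ≈ 2.1795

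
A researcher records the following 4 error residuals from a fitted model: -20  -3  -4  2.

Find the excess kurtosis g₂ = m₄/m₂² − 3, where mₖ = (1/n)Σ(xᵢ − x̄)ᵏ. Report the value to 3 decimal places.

-0.822

x̄ = -6.2500
Σ(xᵢ − x̄)² = 272.7500 ⇒ m₂ = 68.18750
Σ(xᵢ − x̄)⁴ = 40514.3281 ⇒ m₄ = 10128.58203
m₂² = 4649.53516
g₂ = m₄/m₂² − 3 = 2.17841 − 3 ≈ -0.822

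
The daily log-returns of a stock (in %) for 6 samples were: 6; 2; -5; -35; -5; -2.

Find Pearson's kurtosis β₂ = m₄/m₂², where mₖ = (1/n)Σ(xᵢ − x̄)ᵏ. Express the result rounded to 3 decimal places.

3.646

x̄ = -6.5000
Σ(xᵢ − x̄)² = 1065.5000 ⇒ m₂ = 177.58333
Σ(xᵢ − x̄)⁴ = 689804.3750 ⇒ m₄ = 114967.39583
m₂² = 31535.84028
β₂ = m₄/m₂² = 114967.39583 / 31535.84028 ≈ 3.646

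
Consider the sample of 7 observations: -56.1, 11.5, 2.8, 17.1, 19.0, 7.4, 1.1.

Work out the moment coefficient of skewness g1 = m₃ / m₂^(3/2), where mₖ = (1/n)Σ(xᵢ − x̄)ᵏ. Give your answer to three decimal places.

x̄ = (-56.1 + 11.5 + 2.8 + 17.1 + 19.0 + 7.4 + 1.1) / 7 = 0.4000
deviations (xᵢ − x̄): -56.5000, 11.1000, 2.4000, 16.7000, 18.6000, 7.0000, 0.7000
Σ(xᵢ − x̄)² = 3995.5600 ⇒ m₂ = 3995.5600/7 = 570.79429
Σ(xᵢ − x̄)³ = -167545.0080 ⇒ m₃ = -167545.0080/7 = -23935.00114
m₂^(3/2) = 570.79429^(1.5) = 13637.01835
g1 = m₃ / m₂^(3/2) = -23935.00114 / 13637.01835 ≈ -1.755

-1.755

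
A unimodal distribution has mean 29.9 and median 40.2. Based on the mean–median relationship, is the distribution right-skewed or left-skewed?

left-skewed

mean − median = 29.9 − 40.2 = -10.3
mean < median ⇒ the longer tail is on the left ⇒ left-skewed (negatively skewed).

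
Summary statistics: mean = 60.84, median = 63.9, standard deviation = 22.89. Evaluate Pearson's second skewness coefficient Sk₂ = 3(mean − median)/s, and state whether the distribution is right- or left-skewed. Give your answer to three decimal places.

-0.401, left-skewed

Sk₂ = 3(60.84 − 63.9) / 22.89 = 3 × -3.0600 / 22.89
    = -9.1800 / 22.89 ≈ -0.401
Sk₂ < 0 ⇒ mean < median ⇒ left-skewed (negative skew).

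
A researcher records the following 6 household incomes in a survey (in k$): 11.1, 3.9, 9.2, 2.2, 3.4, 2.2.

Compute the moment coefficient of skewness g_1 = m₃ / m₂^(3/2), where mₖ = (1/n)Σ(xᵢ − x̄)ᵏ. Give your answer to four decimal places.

0.6896

x̄ = (11.1 + 3.9 + 9.2 + 2.2 + 3.4 + 2.2) / 6 = 5.3333
deviations (xᵢ − x̄): 5.7667, -1.4333, 3.8667, -3.1333, -1.9333, -3.1333
Σ(xᵢ − x̄)² = 73.6333 ⇒ m₂ = 73.6333/6 = 12.27222
Σ(xᵢ − x̄)³ = 177.8824 ⇒ m₃ = 177.8824/6 = 29.64707
m₂^(3/2) = 12.27222^(1.5) = 42.99172
g_1 = m₃ / m₂^(3/2) = 29.64707 / 42.99172 ≈ 0.6896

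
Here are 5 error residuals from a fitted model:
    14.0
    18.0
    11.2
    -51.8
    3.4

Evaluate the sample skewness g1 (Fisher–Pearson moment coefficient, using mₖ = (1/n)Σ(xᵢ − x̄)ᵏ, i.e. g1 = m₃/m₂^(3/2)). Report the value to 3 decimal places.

x̄ = (14.0 + 18.0 + 11.2 - 51.8 + 3.4) / 5 = -1.0400
deviations (xᵢ − x̄): 15.0400, 19.0400, 12.2400, -50.7600, 4.4400
Σ(xᵢ − x̄)² = 3334.8320 ⇒ m₂ = 3334.8320/5 = 666.96640
Σ(xᵢ − x̄)³ = -118561.2998 ⇒ m₃ = -118561.2998/5 = -23712.25997
m₂^(3/2) = 666.96640^(1.5) = 17224.86924
g1 = m₃ / m₂^(3/2) = -23712.25997 / 17224.86924 ≈ -1.377

-1.377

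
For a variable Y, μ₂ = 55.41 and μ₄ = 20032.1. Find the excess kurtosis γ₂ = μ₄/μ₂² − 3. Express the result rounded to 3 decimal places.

μ₂² = 55.41² = 3070.26810
μ₄/μ₂² = 20032.1 / 3070.26810 = 6.52454
γ₂ = 6.52454 − 3 ≈ 3.525

3.525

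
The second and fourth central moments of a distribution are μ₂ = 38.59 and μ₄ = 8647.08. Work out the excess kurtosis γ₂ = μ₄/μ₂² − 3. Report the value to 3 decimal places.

μ₂² = 38.59² = 1489.18810
μ₄/μ₂² = 8647.08 / 1489.18810 = 5.80657
γ₂ = 5.80657 − 3 ≈ 2.807

2.807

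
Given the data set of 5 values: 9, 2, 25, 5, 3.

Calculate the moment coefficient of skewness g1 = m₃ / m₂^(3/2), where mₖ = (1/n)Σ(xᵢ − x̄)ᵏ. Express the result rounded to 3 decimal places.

x̄ = (9 + 2 + 25 + 5 + 3) / 5 = 8.8000
deviations (xᵢ − x̄): 0.2000, -6.8000, 16.2000, -3.8000, -5.8000
Σ(xᵢ − x̄)² = 356.8000 ⇒ m₂ = 356.8000/5 = 71.36000
Σ(xᵢ − x̄)³ = 3687.1200 ⇒ m₃ = 3687.1200/5 = 737.42400
m₂^(3/2) = 71.36000^(1.5) = 602.81252
g1 = m₃ / m₂^(3/2) = 737.42400 / 602.81252 ≈ 1.223

1.223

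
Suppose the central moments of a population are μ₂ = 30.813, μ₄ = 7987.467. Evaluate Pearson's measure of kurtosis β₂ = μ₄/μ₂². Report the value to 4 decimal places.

μ₂² = 30.813² = 949.44097
μ₄/μ₂² = 7987.467 / 949.44097 = 8.41281
β₂ ≈ 8.4128

8.4128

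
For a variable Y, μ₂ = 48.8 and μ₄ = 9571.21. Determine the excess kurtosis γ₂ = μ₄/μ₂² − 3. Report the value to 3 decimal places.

μ₂² = 48.8² = 2381.44000
μ₄/μ₂² = 9571.21 / 2381.44000 = 4.01909
γ₂ = 4.01909 − 3 ≈ 1.019

1.019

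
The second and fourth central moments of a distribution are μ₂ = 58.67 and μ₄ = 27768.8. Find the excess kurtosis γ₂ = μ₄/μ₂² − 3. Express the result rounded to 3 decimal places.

5.067

μ₂² = 58.67² = 3442.16890
μ₄/μ₂² = 27768.8 / 3442.16890 = 8.06724
γ₂ = 8.06724 − 3 ≈ 5.067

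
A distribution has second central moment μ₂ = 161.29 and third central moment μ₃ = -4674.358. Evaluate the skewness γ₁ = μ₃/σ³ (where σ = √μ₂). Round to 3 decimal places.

-2.282

σ = √μ₂ = √161.29 = 12.70000
σ³ = μ₂^(3/2) = 2048.38300
γ₁ = μ₃/σ³ = -4674.358 / 2048.38300 ≈ -2.282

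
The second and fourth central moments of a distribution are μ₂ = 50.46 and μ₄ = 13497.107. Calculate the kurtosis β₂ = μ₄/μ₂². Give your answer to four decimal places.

μ₂² = 50.46² = 2546.21160
μ₄/μ₂² = 13497.107 / 2546.21160 = 5.30086
β₂ ≈ 5.3009

5.3009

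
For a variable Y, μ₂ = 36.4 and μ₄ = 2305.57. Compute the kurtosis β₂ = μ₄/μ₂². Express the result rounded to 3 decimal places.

1.740

μ₂² = 36.4² = 1324.96000
μ₄/μ₂² = 2305.57 / 1324.96000 = 1.74011
β₂ ≈ 1.740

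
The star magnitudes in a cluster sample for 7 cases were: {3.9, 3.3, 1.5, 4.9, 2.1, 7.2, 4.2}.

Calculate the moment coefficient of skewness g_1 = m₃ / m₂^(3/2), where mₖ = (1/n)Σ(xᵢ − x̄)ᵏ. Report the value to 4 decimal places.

0.5080

x̄ = (3.9 + 3.3 + 1.5 + 4.9 + 2.1 + 7.2 + 4.2) / 7 = 3.8714
deviations (xᵢ − x̄): 0.0286, -0.5714, -2.3714, 1.0286, -1.7714, 3.3286, 0.3286
Σ(xᵢ − x̄)² = 21.3343 ⇒ m₂ = 21.3343/7 = 3.04776
Σ(xᵢ − x̄)³ = 18.9208 ⇒ m₃ = 18.9208/7 = 2.70297
m₂^(3/2) = 3.04776^(1.5) = 5.32072
g_1 = m₃ / m₂^(3/2) = 2.70297 / 5.32072 ≈ 0.5080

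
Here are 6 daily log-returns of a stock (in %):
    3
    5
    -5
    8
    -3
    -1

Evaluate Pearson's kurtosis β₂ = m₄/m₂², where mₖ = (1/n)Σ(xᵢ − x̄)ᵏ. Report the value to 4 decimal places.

x̄ = 1.1667
Σ(xᵢ − x̄)² = 124.8333 ⇒ m₂ = 20.80556
Σ(xᵢ − x̄)⁴ = 4177.1528 ⇒ m₄ = 696.19213
m₂² = 432.87114
β₂ = m₄/m₂² = 696.19213 / 432.87114 ≈ 1.6083

1.6083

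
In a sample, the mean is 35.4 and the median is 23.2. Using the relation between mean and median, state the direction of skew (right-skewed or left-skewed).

right-skewed

mean − median = 35.4 − 23.2 = 12.2
mean > median ⇒ the longer tail is on the right ⇒ right-skewed (positively skewed).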